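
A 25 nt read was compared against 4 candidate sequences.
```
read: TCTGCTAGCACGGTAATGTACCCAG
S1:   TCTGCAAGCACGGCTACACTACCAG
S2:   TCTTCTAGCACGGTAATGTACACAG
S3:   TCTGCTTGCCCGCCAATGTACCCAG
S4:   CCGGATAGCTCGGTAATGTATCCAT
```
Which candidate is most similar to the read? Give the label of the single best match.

S2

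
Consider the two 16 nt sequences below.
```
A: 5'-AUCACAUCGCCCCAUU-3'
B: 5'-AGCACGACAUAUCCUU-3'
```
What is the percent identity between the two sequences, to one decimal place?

50.0%

Mismatches at positions 2, 6, 7, 9, 10, 11, 12, 14 (1-based): 8 of 16.
Identical positions: 8/16 = 50% → 50.0%.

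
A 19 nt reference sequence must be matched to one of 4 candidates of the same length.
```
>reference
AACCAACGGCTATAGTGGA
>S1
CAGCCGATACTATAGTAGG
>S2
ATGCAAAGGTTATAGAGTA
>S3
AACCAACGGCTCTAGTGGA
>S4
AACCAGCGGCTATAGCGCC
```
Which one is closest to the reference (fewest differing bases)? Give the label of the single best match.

Hamming distances to reference — S1: 9; S2: 6; S3: 1; S4: 4.
Smallest is S3 with 1 mismatch.

S3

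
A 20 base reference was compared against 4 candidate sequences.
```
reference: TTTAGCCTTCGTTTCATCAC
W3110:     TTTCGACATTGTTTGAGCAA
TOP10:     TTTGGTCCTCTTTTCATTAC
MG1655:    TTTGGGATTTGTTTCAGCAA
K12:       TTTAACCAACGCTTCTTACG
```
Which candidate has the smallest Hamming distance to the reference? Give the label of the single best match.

TOP10

Hamming distances to reference — W3110: 7; TOP10: 5; MG1655: 6; K12: 8.
Smallest is TOP10 with 5 mismatches.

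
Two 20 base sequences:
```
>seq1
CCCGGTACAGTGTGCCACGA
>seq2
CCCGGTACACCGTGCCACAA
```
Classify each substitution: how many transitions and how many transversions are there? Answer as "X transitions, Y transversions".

2 transitions, 1 transversion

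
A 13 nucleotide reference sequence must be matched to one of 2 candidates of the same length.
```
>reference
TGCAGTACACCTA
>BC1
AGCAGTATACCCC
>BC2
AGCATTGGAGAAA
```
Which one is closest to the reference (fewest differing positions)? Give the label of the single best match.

BC1

BC1 differs at 4 positions; BC2 differs at 7 positions. The closest is BC1.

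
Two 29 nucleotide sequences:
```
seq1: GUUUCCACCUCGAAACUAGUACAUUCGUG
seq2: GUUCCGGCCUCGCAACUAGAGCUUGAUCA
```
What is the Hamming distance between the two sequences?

12

The sequences differ at bases 4, 6, 7, 13, 20, 21, 23, 25, 26, 27, 28, 29 (1-based) — 12 in total.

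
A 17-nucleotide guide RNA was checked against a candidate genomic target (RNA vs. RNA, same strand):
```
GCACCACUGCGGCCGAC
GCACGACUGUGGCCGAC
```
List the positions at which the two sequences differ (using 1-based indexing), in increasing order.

Scanning 1-based: 5: C/G; 10: C/U.

5, 10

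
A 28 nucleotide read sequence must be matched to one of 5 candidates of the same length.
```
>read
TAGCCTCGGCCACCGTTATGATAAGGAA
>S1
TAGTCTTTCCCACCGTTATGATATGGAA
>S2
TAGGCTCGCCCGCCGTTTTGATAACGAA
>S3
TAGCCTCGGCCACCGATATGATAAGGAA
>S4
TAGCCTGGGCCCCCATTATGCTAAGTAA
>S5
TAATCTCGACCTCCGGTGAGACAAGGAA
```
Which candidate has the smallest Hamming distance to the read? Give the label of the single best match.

S3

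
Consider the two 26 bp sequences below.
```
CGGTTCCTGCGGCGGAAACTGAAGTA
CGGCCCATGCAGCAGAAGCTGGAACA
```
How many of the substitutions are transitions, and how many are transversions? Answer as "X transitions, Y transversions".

8 transitions, 1 transversion

Transitions (purine↔purine or pyrimidine↔pyrimidine): 4 T→C, 5 T→C, 11 G→A, 14 G→A, 18 A→G, 22 A→G, 24 G→A, 25 T→C.
Transversions (purine↔pyrimidine): 7 C→A.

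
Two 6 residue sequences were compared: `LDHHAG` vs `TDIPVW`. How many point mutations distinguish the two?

5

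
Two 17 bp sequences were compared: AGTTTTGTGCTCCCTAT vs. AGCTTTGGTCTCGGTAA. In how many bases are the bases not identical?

6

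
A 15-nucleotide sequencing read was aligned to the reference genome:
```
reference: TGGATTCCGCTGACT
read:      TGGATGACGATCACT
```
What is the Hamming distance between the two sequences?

4

The sequences differ at sites 6, 7, 10, 12 (1-based) — 4 in total.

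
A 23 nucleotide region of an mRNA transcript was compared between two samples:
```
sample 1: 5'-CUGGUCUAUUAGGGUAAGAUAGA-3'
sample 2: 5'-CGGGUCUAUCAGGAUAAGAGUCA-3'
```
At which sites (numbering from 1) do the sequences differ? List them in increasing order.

2, 10, 14, 20, 21, 22

Scanning 1-based: 2: U/G; 10: U/C; 14: G/A; 20: U/G; 21: A/U; 22: G/C.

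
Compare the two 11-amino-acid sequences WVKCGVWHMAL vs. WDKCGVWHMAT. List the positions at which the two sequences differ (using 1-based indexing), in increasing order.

Differences at position 2 (V→D), position 11 (L→T).

2, 11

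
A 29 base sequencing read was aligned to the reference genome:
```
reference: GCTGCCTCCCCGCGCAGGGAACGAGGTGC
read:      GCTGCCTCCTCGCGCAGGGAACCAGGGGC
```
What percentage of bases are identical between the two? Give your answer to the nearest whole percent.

Mismatches at positions 10, 23, 27 (1-based): 3 of 29.
Identical positions: 26/29 = 89.66% → 90%.

90%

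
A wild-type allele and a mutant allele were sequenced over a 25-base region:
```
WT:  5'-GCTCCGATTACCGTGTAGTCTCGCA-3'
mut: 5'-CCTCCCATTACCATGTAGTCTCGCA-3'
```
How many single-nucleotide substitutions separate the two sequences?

3

Mismatches (1-based): site 1: G→C; site 6: G→C; site 13: G→A.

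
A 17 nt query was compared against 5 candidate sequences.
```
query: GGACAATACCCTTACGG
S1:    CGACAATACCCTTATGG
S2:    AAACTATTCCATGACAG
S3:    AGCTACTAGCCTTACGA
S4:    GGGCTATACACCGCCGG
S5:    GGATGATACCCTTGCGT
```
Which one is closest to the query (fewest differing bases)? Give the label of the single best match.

Hamming distances to query — S1: 2; S2: 7; S3: 6; S4: 6; S5: 4.
Smallest is S1 with 2 mismatches.

S1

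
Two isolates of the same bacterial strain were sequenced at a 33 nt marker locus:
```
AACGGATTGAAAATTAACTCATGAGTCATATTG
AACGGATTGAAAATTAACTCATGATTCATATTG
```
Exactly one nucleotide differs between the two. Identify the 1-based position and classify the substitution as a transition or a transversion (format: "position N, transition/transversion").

The sequences differ only at position 25: G→T (purine→pyrimidine), a transversion.

position 25, transversion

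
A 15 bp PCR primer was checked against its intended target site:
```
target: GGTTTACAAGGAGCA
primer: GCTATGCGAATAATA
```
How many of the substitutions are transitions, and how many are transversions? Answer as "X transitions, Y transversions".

5 transitions, 3 transversions

Mismatches (1-based):
position 2: G→C (purine→pyrimidine, transversion)
position 4: T→A (pyrimidine→purine, transversion)
position 6: A→G (purine→purine, transition)
position 8: A→G (purine→purine, transition)
position 10: G→A (purine→purine, transition)
position 11: G→T (purine→pyrimidine, transversion)
position 13: G→A (purine→purine, transition)
position 14: C→T (pyrimidine→pyrimidine, transition)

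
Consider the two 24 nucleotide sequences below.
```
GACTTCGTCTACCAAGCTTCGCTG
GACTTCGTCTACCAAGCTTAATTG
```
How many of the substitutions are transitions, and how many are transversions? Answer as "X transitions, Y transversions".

2 transitions, 1 transversion

Mismatches (1-based):
position 20: C→A (pyrimidine→purine, transversion)
position 21: G→A (purine→purine, transition)
position 22: C→T (pyrimidine→pyrimidine, transition)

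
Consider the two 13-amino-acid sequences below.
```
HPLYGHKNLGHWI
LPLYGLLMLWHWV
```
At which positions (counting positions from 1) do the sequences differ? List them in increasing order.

1, 6, 7, 8, 10, 13

Scanning 1-based: 1: H/L; 6: H/L; 7: K/L; 8: N/M; 10: G/W; 13: I/V.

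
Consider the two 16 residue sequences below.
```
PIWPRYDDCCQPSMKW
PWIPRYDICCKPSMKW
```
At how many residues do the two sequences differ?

Mismatches (1-based): residue 2: I→W; residue 3: W→I; residue 8: D→I; residue 11: Q→K.

4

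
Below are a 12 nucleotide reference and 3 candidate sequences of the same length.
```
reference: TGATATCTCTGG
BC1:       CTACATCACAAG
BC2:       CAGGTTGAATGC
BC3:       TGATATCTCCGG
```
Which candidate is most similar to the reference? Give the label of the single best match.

BC3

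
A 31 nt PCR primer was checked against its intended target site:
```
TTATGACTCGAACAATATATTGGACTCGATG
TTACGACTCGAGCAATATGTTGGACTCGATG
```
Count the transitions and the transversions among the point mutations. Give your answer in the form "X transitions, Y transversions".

3 transitions, 0 transversions

Transitions (purine↔purine or pyrimidine↔pyrimidine): 4 T→C, 12 A→G, 19 A→G.
Transversions (purine↔pyrimidine): none.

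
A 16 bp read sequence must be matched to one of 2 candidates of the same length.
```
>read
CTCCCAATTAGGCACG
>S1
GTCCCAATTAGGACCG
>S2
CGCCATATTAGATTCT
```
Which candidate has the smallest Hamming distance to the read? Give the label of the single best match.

Hamming distances to read — S1: 3; S2: 7.
Smallest is S1 with 3 mismatches.

S1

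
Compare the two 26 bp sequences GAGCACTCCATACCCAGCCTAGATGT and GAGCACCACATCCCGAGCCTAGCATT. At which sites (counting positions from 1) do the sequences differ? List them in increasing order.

7, 8, 12, 15, 23, 24, 25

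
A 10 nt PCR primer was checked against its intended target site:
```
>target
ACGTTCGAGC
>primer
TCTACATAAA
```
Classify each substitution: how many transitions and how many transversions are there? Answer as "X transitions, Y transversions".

Transitions (purine↔purine or pyrimidine↔pyrimidine): 5 T→C, 9 G→A.
Transversions (purine↔pyrimidine): 1 A→T, 3 G→T, 4 T→A, 6 C→A, 7 G→T, 10 C→A.

2 transitions, 6 transversions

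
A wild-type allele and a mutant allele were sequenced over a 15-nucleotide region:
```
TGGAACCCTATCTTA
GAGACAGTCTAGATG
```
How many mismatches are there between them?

12

Comparing position by position, 12 positions differ: 1 (T/G), 2 (G/A), 5 (A/C), 6 (C/A), 7 (C/G), 8 (C/T), 9 (T/C), 10 (A/T), 11 (T/A), 12 (C/G), 13 (T/A), 15 (A/G).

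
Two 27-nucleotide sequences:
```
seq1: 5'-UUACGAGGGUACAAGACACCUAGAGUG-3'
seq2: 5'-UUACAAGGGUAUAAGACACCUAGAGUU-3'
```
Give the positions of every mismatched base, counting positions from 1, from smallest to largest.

Scanning 1-based: 5: G/A; 12: C/U; 27: G/U.

5, 12, 27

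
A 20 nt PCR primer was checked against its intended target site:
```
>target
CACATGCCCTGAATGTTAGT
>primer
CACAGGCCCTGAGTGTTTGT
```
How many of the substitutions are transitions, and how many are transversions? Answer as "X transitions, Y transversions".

1 transition, 2 transversions

Mismatches (1-based):
base 5: T→G (pyrimidine→purine, transversion)
base 13: A→G (purine→purine, transition)
base 18: A→T (purine→pyrimidine, transversion)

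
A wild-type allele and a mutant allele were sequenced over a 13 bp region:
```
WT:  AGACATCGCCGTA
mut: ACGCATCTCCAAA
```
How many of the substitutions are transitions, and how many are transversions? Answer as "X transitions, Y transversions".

Transitions (purine↔purine or pyrimidine↔pyrimidine): 3 A→G, 11 G→A.
Transversions (purine↔pyrimidine): 2 G→C, 8 G→T, 12 T→A.

2 transitions, 3 transversions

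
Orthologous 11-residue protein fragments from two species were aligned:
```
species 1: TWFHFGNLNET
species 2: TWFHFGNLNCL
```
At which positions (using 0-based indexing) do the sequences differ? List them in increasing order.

9, 10

Differences at position 9 (E→C), position 10 (T→L).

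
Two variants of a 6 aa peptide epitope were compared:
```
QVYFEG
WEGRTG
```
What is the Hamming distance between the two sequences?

5

Comparing position by position, 5 positions differ: 1 (Q/W), 2 (V/E), 3 (Y/G), 4 (F/R), 5 (E/T).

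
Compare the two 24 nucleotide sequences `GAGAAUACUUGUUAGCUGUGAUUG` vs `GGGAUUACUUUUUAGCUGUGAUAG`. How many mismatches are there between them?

4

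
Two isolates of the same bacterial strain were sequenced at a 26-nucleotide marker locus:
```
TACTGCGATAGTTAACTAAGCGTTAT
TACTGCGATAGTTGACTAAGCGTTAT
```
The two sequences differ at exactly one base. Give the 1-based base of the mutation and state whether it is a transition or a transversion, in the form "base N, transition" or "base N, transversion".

base 14, transition

The sequences differ only at base 14: A→G (purine→purine), a transition.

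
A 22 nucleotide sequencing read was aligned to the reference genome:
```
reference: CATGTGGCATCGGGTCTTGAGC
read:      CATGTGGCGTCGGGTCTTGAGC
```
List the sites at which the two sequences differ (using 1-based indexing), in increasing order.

Scanning 1-based: 9: A/G.

9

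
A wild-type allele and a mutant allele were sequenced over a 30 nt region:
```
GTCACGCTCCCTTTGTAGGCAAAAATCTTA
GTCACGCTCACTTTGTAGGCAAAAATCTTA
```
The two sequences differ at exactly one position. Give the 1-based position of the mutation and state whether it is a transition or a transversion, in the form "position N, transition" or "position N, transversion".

position 10, transversion

The sequences differ only at position 10: C→A (pyrimidine→purine), a transversion.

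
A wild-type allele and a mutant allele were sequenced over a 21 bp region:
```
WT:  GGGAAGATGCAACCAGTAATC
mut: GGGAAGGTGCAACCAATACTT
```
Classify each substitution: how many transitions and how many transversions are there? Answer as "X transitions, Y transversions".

3 transitions, 1 transversion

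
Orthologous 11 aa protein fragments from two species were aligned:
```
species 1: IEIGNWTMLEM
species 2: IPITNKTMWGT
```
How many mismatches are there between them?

The sequences differ at residues 2, 4, 6, 9, 10, 11 (1-based) — 6 in total.

6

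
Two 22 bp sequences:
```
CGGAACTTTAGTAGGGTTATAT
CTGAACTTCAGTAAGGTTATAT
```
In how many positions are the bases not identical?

3

The sequences differ at positions 2, 9, 14 (1-based) — 3 in total.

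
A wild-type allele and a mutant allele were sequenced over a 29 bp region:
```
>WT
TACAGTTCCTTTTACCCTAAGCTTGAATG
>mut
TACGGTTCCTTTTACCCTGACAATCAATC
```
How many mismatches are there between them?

7

Comparing position by position, 7 positions differ: 4 (A/G), 19 (A/G), 21 (G/C), 22 (C/A), 23 (T/A), 25 (G/C), 29 (G/C).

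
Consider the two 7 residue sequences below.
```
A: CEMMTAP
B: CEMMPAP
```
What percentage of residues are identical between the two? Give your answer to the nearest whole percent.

Mismatch at position 5 (1-based): 1 of 7.
Identical positions: 6/7 = 85.71% → 86%.

86%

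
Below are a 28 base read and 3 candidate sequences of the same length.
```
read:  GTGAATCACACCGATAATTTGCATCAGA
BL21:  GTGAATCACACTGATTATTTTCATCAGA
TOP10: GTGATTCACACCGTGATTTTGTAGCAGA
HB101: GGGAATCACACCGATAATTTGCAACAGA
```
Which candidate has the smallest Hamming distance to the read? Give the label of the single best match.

Hamming distances to read — BL21: 3; TOP10: 6; HB101: 2.
Smallest is HB101 with 2 mismatches.

HB101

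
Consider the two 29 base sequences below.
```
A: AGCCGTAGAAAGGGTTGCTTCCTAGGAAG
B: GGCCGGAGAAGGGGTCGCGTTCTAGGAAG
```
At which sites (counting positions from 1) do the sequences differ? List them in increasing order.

1, 6, 11, 16, 19, 21

Differences at site 1 (A→G), site 6 (T→G), site 11 (A→G), site 16 (T→C), site 19 (T→G), site 21 (C→T).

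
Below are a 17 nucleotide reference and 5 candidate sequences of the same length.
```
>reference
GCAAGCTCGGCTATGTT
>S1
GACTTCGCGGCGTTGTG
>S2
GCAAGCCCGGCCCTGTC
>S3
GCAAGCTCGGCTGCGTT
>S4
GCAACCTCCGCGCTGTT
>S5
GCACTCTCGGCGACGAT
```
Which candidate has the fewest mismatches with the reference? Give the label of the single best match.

S3

S1 differs at 8 bases; S2 differs at 4 bases; S3 differs at 2 bases; S4 differs at 4 bases; S5 differs at 5 bases. The closest is S3.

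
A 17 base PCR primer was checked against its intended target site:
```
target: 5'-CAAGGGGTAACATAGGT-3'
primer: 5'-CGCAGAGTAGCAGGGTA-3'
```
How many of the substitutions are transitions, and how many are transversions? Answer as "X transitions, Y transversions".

5 transitions, 4 transversions

Transitions (purine↔purine or pyrimidine↔pyrimidine): 2 A→G, 4 G→A, 6 G→A, 10 A→G, 14 A→G.
Transversions (purine↔pyrimidine): 3 A→C, 13 T→G, 16 G→T, 17 T→A.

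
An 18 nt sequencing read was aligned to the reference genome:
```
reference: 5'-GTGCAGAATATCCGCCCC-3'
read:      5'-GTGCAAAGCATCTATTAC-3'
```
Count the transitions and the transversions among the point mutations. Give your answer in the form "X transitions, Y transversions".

7 transitions, 1 transversion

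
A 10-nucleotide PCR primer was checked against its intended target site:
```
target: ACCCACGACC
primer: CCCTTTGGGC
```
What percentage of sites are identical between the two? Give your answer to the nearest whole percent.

6 positions differ (1, 4, 5, 6, 8, 9), so 4 of 10 match: 4/10 = 40%.

40%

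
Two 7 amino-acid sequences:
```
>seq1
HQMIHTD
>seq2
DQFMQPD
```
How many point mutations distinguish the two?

5

Mismatches (1-based): position 1: H→D; position 3: M→F; position 4: I→M; position 5: H→Q; position 6: T→P.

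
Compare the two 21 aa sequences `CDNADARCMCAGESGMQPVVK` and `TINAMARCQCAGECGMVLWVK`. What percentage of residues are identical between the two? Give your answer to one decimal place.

8 positions differ (1, 2, 5, 9, 14, 17, 18, 19), so 13 of 21 match: 13/21 = 61.9%.

61.9%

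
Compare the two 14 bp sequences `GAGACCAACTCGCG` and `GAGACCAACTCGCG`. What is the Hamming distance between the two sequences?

0

No positions differ; the sequences are identical.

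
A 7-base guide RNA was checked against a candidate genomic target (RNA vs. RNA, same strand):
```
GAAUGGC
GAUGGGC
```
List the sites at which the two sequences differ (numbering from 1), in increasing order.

3, 4

Differences at site 3 (A→U), site 4 (U→G).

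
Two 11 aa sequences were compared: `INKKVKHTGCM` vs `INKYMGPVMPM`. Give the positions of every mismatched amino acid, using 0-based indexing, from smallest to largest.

Differences at position 3 (K→Y), position 4 (V→M), position 5 (K→G), position 6 (H→P), position 7 (T→V), position 8 (G→M), position 9 (C→P).

3, 4, 5, 6, 7, 8, 9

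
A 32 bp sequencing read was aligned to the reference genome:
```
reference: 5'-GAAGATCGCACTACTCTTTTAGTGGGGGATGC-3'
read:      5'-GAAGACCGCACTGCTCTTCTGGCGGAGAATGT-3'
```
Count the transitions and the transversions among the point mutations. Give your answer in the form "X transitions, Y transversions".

Transitions (purine↔purine or pyrimidine↔pyrimidine): 6 T→C, 13 A→G, 19 T→C, 21 A→G, 23 T→C, 26 G→A, 28 G→A, 32 C→T.
Transversions (purine↔pyrimidine): none.

8 transitions, 0 transversions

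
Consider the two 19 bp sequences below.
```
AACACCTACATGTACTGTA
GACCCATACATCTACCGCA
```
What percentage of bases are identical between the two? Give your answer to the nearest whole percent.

Mismatches at positions 1, 4, 6, 12, 16, 18 (1-based): 6 of 19.
Identical positions: 13/19 = 68.42% → 68%.

68%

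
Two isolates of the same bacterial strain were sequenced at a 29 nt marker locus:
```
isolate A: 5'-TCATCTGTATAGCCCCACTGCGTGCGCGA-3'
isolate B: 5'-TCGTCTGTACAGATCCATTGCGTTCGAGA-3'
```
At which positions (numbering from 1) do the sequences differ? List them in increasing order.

3, 10, 13, 14, 18, 24, 27

Scanning 1-based: 3: A/G; 10: T/C; 13: C/A; 14: C/T; 18: C/T; 24: G/T; 27: C/A.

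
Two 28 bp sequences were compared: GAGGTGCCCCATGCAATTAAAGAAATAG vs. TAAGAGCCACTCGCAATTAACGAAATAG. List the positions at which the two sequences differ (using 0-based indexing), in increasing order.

Scanning 0-based: 0: G/T; 2: G/A; 4: T/A; 8: C/A; 10: A/T; 11: T/C; 20: A/C.

0, 2, 4, 8, 10, 11, 20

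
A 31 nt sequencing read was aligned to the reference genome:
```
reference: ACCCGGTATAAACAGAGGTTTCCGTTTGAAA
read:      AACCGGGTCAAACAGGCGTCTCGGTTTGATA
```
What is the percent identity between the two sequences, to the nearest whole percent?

Mismatches at positions 2, 7, 8, 9, 16, 17, 20, 23, 30 (1-based): 9 of 31.
Identical positions: 22/31 = 70.97% → 71%.

71%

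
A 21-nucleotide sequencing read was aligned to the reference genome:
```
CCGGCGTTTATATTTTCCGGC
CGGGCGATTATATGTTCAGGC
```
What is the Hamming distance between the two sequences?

4

Comparing position by position, 4 bases differ: 2 (C/G), 7 (T/A), 14 (T/G), 18 (C/A).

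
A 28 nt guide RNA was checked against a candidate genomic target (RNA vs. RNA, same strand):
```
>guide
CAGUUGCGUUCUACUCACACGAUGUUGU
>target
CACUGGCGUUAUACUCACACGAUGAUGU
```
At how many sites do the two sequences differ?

4

Mismatches (1-based): site 3: G→C; site 5: U→G; site 11: C→A; site 25: U→A.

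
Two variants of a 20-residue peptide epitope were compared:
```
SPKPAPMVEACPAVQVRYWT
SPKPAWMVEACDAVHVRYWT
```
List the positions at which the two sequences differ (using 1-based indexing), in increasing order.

6, 12, 15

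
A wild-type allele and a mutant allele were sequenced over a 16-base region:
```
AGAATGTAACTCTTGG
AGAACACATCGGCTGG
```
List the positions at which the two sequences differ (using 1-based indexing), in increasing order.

Differences at position 5 (T→C), position 6 (G→A), position 7 (T→C), position 9 (A→T), position 11 (T→G), position 12 (C→G), position 13 (T→C).

5, 6, 7, 9, 11, 12, 13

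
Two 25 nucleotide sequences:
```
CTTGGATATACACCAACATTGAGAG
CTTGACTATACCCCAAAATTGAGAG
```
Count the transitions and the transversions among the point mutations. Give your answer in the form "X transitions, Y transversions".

Transitions (purine↔purine or pyrimidine↔pyrimidine): 5 G→A.
Transversions (purine↔pyrimidine): 6 A→C, 12 A→C, 17 C→A.

1 transition, 3 transversions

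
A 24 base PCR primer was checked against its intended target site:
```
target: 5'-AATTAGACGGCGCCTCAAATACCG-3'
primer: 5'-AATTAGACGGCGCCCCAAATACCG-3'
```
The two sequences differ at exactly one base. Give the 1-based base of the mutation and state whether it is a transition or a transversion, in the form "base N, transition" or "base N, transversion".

base 15, transition

The sequences differ only at base 15: T→C (pyrimidine→pyrimidine), a transition.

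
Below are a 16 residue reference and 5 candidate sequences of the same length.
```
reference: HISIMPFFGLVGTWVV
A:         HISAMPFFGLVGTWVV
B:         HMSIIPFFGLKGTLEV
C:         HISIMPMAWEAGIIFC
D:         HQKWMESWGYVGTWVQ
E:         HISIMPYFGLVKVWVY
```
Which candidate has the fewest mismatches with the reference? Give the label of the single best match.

A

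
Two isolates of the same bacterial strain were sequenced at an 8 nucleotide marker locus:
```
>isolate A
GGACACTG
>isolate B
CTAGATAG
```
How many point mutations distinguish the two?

Mismatches (1-based): base 1: G→C; base 2: G→T; base 4: C→G; base 6: C→T; base 7: T→A.

5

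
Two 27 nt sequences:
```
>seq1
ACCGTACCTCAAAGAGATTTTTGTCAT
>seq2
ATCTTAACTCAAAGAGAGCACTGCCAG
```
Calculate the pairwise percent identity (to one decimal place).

9 positions differ (2, 4, 7, 18, 19, 20, 21, 24, 27), so 18 of 27 match: 18/27 = 66.67%.

66.7%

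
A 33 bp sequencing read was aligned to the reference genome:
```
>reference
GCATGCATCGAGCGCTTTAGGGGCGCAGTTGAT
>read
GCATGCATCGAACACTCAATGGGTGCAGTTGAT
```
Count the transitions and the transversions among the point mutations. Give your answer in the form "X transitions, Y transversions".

4 transitions, 2 transversions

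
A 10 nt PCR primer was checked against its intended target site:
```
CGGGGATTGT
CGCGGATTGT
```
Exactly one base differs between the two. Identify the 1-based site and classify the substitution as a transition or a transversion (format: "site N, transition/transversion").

site 3, transversion

Site 3 changes G→C. G is a purine and C is a pyrimidine, so this is a transversion.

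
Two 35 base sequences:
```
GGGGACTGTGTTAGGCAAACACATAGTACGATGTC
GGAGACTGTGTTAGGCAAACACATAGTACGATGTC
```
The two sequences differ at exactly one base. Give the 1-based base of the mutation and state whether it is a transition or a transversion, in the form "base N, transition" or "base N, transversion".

base 3, transition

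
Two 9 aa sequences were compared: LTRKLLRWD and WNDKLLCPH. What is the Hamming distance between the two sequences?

Comparing position by position, 6 residues differ: 1 (L/W), 2 (T/N), 3 (R/D), 7 (R/C), 8 (W/P), 9 (D/H).

6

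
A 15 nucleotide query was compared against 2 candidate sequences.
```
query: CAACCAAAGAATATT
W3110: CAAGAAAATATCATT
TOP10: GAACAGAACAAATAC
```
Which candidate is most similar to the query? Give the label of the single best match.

W3110

W3110 differs at 5 sites; TOP10 differs at 8 sites. The closest is W3110.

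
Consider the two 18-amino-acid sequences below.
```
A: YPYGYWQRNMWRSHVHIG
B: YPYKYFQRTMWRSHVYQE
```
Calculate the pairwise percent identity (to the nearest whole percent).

67%

Mismatches at positions 4, 6, 9, 16, 17, 18 (1-based): 6 of 18.
Identical positions: 12/18 = 66.67% → 67%.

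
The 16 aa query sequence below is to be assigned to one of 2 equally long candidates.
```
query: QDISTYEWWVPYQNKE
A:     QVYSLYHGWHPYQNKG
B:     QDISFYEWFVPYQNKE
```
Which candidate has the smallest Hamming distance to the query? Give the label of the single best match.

A differs at 7 residues; B differs at 2 residues. The closest is B.

B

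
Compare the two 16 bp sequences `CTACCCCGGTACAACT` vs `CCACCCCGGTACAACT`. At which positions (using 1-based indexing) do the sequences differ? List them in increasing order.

Scanning 1-based: 2: T/C.

2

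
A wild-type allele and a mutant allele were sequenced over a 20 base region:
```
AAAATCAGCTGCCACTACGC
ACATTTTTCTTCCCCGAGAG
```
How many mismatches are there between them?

11

Comparing position by position, 11 positions differ: 2 (A/C), 4 (A/T), 6 (C/T), 7 (A/T), 8 (G/T), 11 (G/T), 14 (A/C), 16 (T/G), 18 (C/G), 19 (G/A), 20 (C/G).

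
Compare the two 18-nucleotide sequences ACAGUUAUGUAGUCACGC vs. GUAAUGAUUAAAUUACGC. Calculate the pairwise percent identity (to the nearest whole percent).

Mismatches at positions 1, 2, 4, 6, 9, 10, 12, 14 (1-based): 8 of 18.
Identical positions: 10/18 = 55.56% → 56%.

56%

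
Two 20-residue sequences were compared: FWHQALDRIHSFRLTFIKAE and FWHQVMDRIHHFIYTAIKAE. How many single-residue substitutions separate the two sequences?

6

The sequences differ at residues 5, 6, 11, 13, 14, 16 (1-based) — 6 in total.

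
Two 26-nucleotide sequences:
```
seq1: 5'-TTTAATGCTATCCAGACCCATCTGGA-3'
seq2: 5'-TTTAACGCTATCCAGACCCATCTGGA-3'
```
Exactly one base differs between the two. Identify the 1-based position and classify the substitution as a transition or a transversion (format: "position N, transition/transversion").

The sequences differ only at position 6: T→C (pyrimidine→pyrimidine), a transition.

position 6, transition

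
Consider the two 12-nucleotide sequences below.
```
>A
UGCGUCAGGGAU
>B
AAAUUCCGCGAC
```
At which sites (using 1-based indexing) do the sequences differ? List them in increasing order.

Differences at site 1 (U→A), site 2 (G→A), site 3 (C→A), site 4 (G→U), site 7 (A→C), site 9 (G→C), site 12 (U→C).

1, 2, 3, 4, 7, 9, 12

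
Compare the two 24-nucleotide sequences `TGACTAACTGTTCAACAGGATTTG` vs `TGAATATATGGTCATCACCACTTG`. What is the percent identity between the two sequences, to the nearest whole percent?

Mismatches at positions 4, 7, 8, 11, 15, 18, 19, 21 (1-based): 8 of 24.
Identical positions: 16/24 = 66.67% → 67%.

67%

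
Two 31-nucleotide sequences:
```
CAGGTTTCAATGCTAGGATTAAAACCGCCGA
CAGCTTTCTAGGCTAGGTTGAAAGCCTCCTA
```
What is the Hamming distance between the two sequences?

Comparing position by position, 8 bases differ: 4 (G/C), 9 (A/T), 11 (T/G), 18 (A/T), 20 (T/G), 24 (A/G), 27 (G/T), 30 (G/T).

8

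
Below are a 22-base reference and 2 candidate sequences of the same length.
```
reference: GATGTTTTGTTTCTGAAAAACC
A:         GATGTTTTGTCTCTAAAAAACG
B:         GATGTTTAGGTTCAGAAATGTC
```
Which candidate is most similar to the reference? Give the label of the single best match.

A

Hamming distances to reference — A: 3; B: 6.
Smallest is A with 3 mismatches.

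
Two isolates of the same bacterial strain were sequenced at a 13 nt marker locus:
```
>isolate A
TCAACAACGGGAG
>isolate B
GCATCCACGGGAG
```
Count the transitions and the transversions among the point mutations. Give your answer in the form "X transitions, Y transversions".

0 transitions, 3 transversions

Mismatches (1-based):
position 1: T→G (pyrimidine→purine, transversion)
position 4: A→T (purine→pyrimidine, transversion)
position 6: A→C (purine→pyrimidine, transversion)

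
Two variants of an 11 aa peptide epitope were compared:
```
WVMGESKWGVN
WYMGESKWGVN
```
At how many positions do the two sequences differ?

The sequences differ at positions 2 (1-based) — 1 in total.

1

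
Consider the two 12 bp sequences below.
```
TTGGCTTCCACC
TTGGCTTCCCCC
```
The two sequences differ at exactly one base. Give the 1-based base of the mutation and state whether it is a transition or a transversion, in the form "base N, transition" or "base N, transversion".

base 10, transversion

The sequences differ only at base 10: A→C (purine→pyrimidine), a transversion.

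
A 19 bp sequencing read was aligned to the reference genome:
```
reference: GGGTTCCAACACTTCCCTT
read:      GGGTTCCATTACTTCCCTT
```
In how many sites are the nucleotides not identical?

Mismatches (1-based): site 9: A→T; site 10: C→T.

2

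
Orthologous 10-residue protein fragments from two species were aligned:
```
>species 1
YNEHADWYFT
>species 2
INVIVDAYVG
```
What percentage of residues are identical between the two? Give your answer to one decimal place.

7 positions differ (1, 3, 4, 5, 7, 9, 10), so 3 of 10 match: 3/10 = 30%.

30.0%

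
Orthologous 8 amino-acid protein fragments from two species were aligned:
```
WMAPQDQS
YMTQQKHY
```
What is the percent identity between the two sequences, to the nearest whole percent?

25%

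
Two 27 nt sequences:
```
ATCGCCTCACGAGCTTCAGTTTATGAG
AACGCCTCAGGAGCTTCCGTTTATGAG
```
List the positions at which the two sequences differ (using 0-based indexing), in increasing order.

1, 9, 17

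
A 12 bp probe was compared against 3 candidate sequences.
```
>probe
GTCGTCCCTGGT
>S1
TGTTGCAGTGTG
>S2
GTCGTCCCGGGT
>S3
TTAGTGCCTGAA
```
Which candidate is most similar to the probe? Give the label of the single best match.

Hamming distances to probe — S1: 9; S2: 1; S3: 5.
Smallest is S2 with 1 mismatch.

S2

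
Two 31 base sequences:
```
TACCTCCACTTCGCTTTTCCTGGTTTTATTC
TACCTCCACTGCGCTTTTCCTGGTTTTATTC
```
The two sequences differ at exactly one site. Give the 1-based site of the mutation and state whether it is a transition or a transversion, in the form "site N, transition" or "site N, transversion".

site 11, transversion

The sequences differ only at site 11: T→G (pyrimidine→purine), a transversion.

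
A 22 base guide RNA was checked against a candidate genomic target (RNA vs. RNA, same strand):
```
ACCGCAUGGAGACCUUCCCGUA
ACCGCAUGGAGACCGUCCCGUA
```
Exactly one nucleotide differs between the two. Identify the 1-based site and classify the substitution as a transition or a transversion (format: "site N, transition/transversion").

site 15, transversion

The sequences differ only at site 15: U→G (pyrimidine→purine), a transversion.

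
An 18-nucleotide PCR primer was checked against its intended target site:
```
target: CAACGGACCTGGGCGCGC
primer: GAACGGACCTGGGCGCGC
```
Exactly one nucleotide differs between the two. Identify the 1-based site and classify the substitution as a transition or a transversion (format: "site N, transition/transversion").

site 1, transversion

Site 1 changes C→G. C is a pyrimidine and G is a purine, so this is a transversion.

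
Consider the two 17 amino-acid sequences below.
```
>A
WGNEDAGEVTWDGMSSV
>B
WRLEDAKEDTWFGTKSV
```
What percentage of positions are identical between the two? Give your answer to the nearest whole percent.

59%

7 positions differ (2, 3, 7, 9, 12, 14, 15), so 10 of 17 match: 10/17 = 58.82%.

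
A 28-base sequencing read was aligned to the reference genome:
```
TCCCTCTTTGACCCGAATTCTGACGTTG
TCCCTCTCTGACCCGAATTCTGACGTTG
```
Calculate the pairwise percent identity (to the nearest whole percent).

96%

Mismatch at position 8 (1-based): 1 of 28.
Identical positions: 27/28 = 96.43% → 96%.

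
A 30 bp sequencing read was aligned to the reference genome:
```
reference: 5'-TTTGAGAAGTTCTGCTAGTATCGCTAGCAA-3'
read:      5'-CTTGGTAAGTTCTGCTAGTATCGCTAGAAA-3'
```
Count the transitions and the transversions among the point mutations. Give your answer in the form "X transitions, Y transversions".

2 transitions, 2 transversions

Transitions (purine↔purine or pyrimidine↔pyrimidine): 1 T→C, 5 A→G.
Transversions (purine↔pyrimidine): 6 G→T, 28 C→A.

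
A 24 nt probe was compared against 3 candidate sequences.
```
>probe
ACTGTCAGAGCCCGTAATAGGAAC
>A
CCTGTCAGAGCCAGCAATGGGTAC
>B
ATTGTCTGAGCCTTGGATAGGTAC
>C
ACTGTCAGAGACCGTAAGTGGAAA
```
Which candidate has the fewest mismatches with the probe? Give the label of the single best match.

Hamming distances to probe — A: 5; B: 7; C: 4.
Smallest is C with 4 mismatches.

C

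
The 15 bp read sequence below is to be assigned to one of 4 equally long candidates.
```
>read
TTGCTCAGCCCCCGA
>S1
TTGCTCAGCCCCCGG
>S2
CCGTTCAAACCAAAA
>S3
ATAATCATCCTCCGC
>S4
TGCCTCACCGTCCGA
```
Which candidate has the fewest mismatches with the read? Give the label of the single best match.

Hamming distances to read — S1: 1; S2: 8; S3: 6; S4: 5.
Smallest is S1 with 1 mismatch.

S1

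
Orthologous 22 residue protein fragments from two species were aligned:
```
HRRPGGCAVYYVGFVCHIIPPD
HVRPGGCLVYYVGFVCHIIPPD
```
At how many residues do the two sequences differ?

2

Mismatches (1-based): residue 2: R→V; residue 8: A→L.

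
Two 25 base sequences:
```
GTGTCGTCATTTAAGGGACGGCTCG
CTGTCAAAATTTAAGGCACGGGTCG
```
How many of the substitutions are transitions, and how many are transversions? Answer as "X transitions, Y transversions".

1 transition, 5 transversions

Mismatches (1-based):
site 1: G→C (purine→pyrimidine, transversion)
site 6: G→A (purine→purine, transition)
site 7: T→A (pyrimidine→purine, transversion)
site 8: C→A (pyrimidine→purine, transversion)
site 17: G→C (purine→pyrimidine, transversion)
site 22: C→G (pyrimidine→purine, transversion)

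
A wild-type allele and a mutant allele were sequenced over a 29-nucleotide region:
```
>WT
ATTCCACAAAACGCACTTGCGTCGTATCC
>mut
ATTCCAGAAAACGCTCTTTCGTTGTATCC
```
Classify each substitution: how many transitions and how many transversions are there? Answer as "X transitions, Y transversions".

1 transition, 3 transversions

Mismatches (1-based):
position 7: C→G (pyrimidine→purine, transversion)
position 15: A→T (purine→pyrimidine, transversion)
position 19: G→T (purine→pyrimidine, transversion)
position 23: C→T (pyrimidine→pyrimidine, transition)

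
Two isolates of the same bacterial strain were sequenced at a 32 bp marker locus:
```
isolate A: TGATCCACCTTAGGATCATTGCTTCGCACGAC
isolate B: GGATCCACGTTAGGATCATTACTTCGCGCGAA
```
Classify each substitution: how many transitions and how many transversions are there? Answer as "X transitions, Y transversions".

2 transitions, 3 transversions

Mismatches (1-based):
base 1: T→G (pyrimidine→purine, transversion)
base 9: C→G (pyrimidine→purine, transversion)
base 21: G→A (purine→purine, transition)
base 28: A→G (purine→purine, transition)
base 32: C→A (pyrimidine→purine, transversion)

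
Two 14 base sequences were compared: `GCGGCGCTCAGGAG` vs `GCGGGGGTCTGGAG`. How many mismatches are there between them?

Mismatches (1-based): site 5: C→G; site 7: C→G; site 10: A→T.

3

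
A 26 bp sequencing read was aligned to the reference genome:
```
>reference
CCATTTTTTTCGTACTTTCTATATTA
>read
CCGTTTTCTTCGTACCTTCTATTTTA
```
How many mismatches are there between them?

4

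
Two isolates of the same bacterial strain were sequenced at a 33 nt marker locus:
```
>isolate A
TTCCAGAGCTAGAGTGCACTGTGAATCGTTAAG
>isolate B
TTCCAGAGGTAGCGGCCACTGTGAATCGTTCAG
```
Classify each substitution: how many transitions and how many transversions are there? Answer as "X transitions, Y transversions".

0 transitions, 5 transversions

Transitions (purine↔purine or pyrimidine↔pyrimidine): none.
Transversions (purine↔pyrimidine): 9 C→G, 13 A→C, 15 T→G, 16 G→C, 31 A→C.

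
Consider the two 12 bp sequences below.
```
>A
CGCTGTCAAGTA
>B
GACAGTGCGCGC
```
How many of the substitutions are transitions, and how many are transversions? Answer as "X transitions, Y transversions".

Mismatches (1-based):
site 1: C→G (pyrimidine→purine, transversion)
site 2: G→A (purine→purine, transition)
site 4: T→A (pyrimidine→purine, transversion)
site 7: C→G (pyrimidine→purine, transversion)
site 8: A→C (purine→pyrimidine, transversion)
site 9: A→G (purine→purine, transition)
site 10: G→C (purine→pyrimidine, transversion)
site 11: T→G (pyrimidine→purine, transversion)
site 12: A→C (purine→pyrimidine, transversion)

2 transitions, 7 transversions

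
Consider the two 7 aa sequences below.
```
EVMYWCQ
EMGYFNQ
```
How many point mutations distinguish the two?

4

Mismatches (1-based): position 2: V→M; position 3: M→G; position 5: W→F; position 6: C→N.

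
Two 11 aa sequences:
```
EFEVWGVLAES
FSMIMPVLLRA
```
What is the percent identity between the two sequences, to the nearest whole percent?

18%

Mismatches at positions 1, 2, 3, 4, 5, 6, 9, 10, 11 (1-based): 9 of 11.
Identical positions: 2/11 = 18.18% → 18%.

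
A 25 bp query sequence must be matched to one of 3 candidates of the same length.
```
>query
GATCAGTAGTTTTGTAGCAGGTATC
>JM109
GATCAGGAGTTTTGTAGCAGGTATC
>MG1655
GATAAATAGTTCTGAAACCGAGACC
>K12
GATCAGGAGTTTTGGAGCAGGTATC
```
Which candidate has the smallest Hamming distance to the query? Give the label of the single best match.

JM109

Hamming distances to query — JM109: 1; MG1655: 9; K12: 2.
Smallest is JM109 with 1 mismatch.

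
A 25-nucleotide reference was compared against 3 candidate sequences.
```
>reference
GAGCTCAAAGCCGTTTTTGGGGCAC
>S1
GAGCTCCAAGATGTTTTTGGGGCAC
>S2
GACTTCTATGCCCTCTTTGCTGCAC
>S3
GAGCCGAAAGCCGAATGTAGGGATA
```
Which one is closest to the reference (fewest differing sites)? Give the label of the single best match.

S1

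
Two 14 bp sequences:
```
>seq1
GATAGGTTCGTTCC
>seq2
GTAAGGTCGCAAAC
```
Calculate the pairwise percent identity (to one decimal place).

42.9%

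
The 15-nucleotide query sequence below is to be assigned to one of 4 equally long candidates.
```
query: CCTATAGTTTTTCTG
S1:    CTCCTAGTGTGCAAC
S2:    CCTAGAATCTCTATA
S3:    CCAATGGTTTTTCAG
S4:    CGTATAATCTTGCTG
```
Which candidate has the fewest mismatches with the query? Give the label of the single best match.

S3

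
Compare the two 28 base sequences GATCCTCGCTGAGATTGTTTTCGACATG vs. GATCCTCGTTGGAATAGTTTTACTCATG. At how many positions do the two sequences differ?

Comparing position by position, 7 positions differ: 9 (C/T), 12 (A/G), 13 (G/A), 16 (T/A), 22 (C/A), 23 (G/C), 24 (A/T).

7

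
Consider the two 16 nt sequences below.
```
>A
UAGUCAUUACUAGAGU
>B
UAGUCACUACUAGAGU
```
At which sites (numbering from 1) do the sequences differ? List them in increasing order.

7

Differences at site 7 (U→C).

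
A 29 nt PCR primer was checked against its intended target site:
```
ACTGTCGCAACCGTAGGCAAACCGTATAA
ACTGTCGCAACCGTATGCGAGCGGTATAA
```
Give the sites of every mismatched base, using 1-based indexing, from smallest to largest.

16, 19, 21, 23

Differences at site 16 (G→T), site 19 (A→G), site 21 (A→G), site 23 (C→G).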